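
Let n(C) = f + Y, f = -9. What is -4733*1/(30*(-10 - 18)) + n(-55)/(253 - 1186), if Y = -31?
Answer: 1483163/261240 ≈ 5.6774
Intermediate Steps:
n(C) = -40 (n(C) = -9 - 31 = -40)
-4733*1/(30*(-10 - 18)) + n(-55)/(253 - 1186) = -4733*1/(30*(-10 - 18)) - 40/(253 - 1186) = -4733/((-28*30)) - 40/(-933) = -4733/(-840) - 40*(-1/933) = -4733*(-1/840) + 40/933 = 4733/840 + 40/933 = 1483163/261240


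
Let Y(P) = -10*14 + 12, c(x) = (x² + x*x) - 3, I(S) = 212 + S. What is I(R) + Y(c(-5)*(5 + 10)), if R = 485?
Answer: 569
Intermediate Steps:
c(x) = -3 + 2*x² (c(x) = (x² + x²) - 3 = 2*x² - 3 = -3 + 2*x²)
Y(P) = -128 (Y(P) = -140 + 12 = -128)
I(R) + Y(c(-5)*(5 + 10)) = (212 + 485) - 128 = 697 - 128 = 569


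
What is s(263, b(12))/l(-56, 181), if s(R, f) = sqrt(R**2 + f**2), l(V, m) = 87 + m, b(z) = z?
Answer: sqrt(69313)/268 ≈ 0.98236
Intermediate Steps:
s(263, b(12))/l(-56, 181) = sqrt(263**2 + 12**2)/(87 + 181) = sqrt(69169 + 144)/268 = sqrt(69313)*(1/268) = sqrt(69313)/268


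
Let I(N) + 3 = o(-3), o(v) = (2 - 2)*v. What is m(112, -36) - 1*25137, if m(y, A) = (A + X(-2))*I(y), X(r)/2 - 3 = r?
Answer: -25035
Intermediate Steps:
o(v) = 0 (o(v) = 0*v = 0)
I(N) = -3 (I(N) = -3 + 0 = -3)
X(r) = 6 + 2*r
m(y, A) = -6 - 3*A (m(y, A) = (A + (6 + 2*(-2)))*(-3) = (A + (6 - 4))*(-3) = (A + 2)*(-3) = (2 + A)*(-3) = -6 - 3*A)
m(112, -36) - 1*25137 = (-6 - 3*(-36)) - 1*25137 = (-6 + 108) - 25137 = 102 - 25137 = -25035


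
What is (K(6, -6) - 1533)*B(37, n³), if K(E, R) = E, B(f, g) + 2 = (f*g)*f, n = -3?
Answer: 56445555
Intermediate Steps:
B(f, g) = -2 + g*f² (B(f, g) = -2 + (f*g)*f = -2 + g*f²)
(K(6, -6) - 1533)*B(37, n³) = (6 - 1533)*(-2 + (-3)³*37²) = -1527*(-2 - 27*1369) = -1527*(-2 - 36963) = -1527*(-36965) = 56445555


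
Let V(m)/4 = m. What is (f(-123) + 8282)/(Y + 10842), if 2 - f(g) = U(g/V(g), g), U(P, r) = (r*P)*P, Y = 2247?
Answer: 132667/209424 ≈ 0.63348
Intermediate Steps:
V(m) = 4*m
U(P, r) = r*P**2 (U(P, r) = (P*r)*P = r*P**2)
f(g) = 2 - g/16 (f(g) = 2 - g*(g/((4*g)))**2 = 2 - g*(g*(1/(4*g)))**2 = 2 - g*(1/4)**2 = 2 - g/16)
(f(-123) + 8282)/(Y + 10842) = ((2 - 1/16*(-123)) + 8282)/(2247 + 10842) = ((2 + 123/16) + 8282)/13089 = (155/16 + 8282)*(1/13089) = (132667/16)*(1/13089) = 132667/209424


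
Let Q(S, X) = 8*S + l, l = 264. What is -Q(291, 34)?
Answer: -2592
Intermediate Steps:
Q(S, X) = 264 + 8*S (Q(S, X) = 8*S + 264 = 264 + 8*S)
-Q(291, 34) = -(264 + 8*291) = -(264 + 2328) = -1*2592 = -2592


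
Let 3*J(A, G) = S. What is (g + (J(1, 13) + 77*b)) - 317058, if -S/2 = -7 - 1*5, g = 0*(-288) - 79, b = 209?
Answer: -301036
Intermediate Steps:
g = -79 (g = 0 - 79 = -79)
S = 24 (S = -2*(-7 - 1*5) = -2*(-7 - 5) = -2*(-12) = 24)
J(A, G) = 8 (J(A, G) = (⅓)*24 = 8)
(g + (J(1, 13) + 77*b)) - 317058 = (-79 + (8 + 77*209)) - 317058 = (-79 + (8 + 16093)) - 317058 = (-79 + 16101) - 317058 = 16022 - 317058 = -301036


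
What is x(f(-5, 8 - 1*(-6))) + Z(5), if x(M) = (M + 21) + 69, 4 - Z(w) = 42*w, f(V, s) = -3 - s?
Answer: -133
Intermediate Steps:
Z(w) = 4 - 42*w
x(M) = 90 + M (x(M) = (21 + M) + 69 = 90 + M)
x(f(-5, 8 - 1*(-6))) + Z(5) = (90 + (-3 - (8 - 1*(-6)))) + (4 - 42*5) = (90 + (-3 - (8 + 6))) + (4 - 210) = (90 + (-3 - 1*14)) - 206 = (90 + (-3 - 14)) - 206 = (90 - 17) - 206 = 73 - 206 = -133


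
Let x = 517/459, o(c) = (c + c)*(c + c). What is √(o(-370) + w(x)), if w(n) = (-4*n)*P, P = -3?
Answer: 2*√356085689/51 ≈ 740.01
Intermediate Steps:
o(c) = 4*c² (o(c) = (2*c)*(2*c) = 4*c²)
x = 517/459 (x = 517*(1/459) = 517/459 ≈ 1.1264)
w(n) = 12*n (w(n) = -4*n*(-3) = 12*n)
√(o(-370) + w(x)) = √(4*(-370)² + 12*(517/459)) = √(4*136900 + 2068/153) = √(547600 + 2068/153) = √(83784868/153) = 2*√356085689/51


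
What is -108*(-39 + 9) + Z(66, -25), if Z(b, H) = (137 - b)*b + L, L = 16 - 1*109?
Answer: 7833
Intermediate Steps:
L = -93 (L = 16 - 109 = -93)
Z(b, H) = -93 + b*(137 - b) (Z(b, H) = (137 - b)*b - 93 = b*(137 - b) - 93 = -93 + b*(137 - b))
-108*(-39 + 9) + Z(66, -25) = -108*(-39 + 9) + (-93 - 1*66² + 137*66) = -108*(-30) + (-93 - 1*4356 + 9042) = 3240 + (-93 - 4356 + 9042) = 3240 + 4593 = 7833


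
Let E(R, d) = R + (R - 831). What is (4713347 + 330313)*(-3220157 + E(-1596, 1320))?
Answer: -16261667698800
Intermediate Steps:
E(R, d) = -831 + 2*R (E(R, d) = R + (-831 + R) = -831 + 2*R)
(4713347 + 330313)*(-3220157 + E(-1596, 1320)) = (4713347 + 330313)*(-3220157 + (-831 + 2*(-1596))) = 5043660*(-3220157 + (-831 - 3192)) = 5043660*(-3220157 - 4023) = 5043660*(-3224180) = -16261667698800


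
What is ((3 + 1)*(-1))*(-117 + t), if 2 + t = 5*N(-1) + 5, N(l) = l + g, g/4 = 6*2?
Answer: -484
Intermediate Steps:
g = 48 (g = 4*(6*2) = 4*12 = 48)
N(l) = 48 + l (N(l) = l + 48 = 48 + l)
t = 238 (t = -2 + (5*(48 - 1) + 5) = -2 + (5*47 + 5) = -2 + (235 + 5) = -2 + 240 = 238)
((3 + 1)*(-1))*(-117 + t) = ((3 + 1)*(-1))*(-117 + 238) = (4*(-1))*121 = -4*121 = -484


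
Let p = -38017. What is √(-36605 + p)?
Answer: I*√74622 ≈ 273.17*I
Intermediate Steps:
√(-36605 + p) = √(-36605 - 38017) = √(-74622) = I*√74622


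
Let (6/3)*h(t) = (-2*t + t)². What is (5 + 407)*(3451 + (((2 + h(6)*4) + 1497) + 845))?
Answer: 2417204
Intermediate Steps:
h(t) = t²/2 (h(t) = (-2*t + t)²/2 = (-t)²/2 = t²/2)
(5 + 407)*(3451 + (((2 + h(6)*4) + 1497) + 845)) = (5 + 407)*(3451 + (((2 + ((½)*6²)*4) + 1497) + 845)) = 412*(3451 + (((2 + ((½)*36)*4) + 1497) + 845)) = 412*(3451 + (((2 + 18*4) + 1497) + 845)) = 412*(3451 + (((2 + 72) + 1497) + 845)) = 412*(3451 + ((74 + 1497) + 845)) = 412*(3451 + (1571 + 845)) = 412*(3451 + 2416) = 412*5867 = 2417204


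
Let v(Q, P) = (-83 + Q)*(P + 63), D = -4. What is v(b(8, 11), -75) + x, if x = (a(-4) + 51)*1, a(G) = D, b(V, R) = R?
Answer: 911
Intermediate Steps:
a(G) = -4
v(Q, P) = (-83 + Q)*(63 + P)
x = 47 (x = (-4 + 51)*1 = 47*1 = 47)
v(b(8, 11), -75) + x = (-5229 - 83*(-75) + 63*11 - 75*11) + 47 = (-5229 + 6225 + 693 - 825) + 47 = 864 + 47 = 911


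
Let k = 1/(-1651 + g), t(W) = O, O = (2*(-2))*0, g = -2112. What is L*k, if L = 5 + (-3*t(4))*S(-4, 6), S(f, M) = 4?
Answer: -5/3763 ≈ -0.0013287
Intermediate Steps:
O = 0 (O = -4*0 = 0)
t(W) = 0
L = 5 (L = 5 - 3*0*4 = 5 + 0*4 = 5 + 0 = 5)
k = -1/3763 (k = 1/(-1651 - 2112) = 1/(-3763) = -1/3763 ≈ -0.00026575)
L*k = 5*(-1/3763) = -5/3763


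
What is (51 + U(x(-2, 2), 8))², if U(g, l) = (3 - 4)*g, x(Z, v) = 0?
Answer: 2601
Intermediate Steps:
U(g, l) = -g
(51 + U(x(-2, 2), 8))² = (51 - 1*0)² = (51 + 0)² = 51² = 2601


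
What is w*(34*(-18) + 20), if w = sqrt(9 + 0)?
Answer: -1776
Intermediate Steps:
w = 3 (w = sqrt(9) = 3)
w*(34*(-18) + 20) = 3*(34*(-18) + 20) = 3*(-612 + 20) = 3*(-592) = -1776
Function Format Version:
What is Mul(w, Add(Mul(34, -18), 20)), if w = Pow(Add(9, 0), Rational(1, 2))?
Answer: -1776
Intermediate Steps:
w = 3 (w = Pow(9, Rational(1, 2)) = 3)
Mul(w, Add(Mul(34, -18), 20)) = Mul(3, Add(Mul(34, -18), 20)) = Mul(3, Add(-612, 20)) = Mul(3, -592) = -1776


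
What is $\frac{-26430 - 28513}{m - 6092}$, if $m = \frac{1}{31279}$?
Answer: $\frac{1718562097}{190551667} \approx 9.0189$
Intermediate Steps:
$m = \frac{1}{31279} \approx 3.197 \cdot 10^{-5}$
$\frac{-26430 - 28513}{m - 6092} = \frac{-26430 - 28513}{\frac{1}{31279} - 6092} = - \frac{54943}{- \frac{190551667}{31279}} = \left(-54943\right) \left(- \frac{31279}{190551667}\right) = \frac{1718562097}{190551667}$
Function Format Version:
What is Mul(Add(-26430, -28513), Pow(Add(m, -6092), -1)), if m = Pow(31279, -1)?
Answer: Rational(1718562097, 190551667) ≈ 9.0189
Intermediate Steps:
m = Rational(1, 31279) ≈ 3.1970e-5
Mul(Add(-26430, -28513), Pow(Add(m, -6092), -1)) = Mul(Add(-26430, -28513), Pow(Add(Rational(1, 31279), -6092), -1)) = Mul(-54943, Pow(Rational(-190551667, 31279), -1)) = Mul(-54943, Rational(-31279, 190551667)) = Rational(1718562097, 190551667)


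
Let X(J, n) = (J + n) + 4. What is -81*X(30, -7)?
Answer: -2187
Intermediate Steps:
X(J, n) = 4 + J + n
-81*X(30, -7) = -81*(4 + 30 - 7) = -81*27 = -2187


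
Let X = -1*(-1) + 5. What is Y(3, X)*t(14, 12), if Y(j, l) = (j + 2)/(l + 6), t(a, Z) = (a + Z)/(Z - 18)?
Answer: -65/36 ≈ -1.8056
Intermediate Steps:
X = 6 (X = 1 + 5 = 6)
t(a, Z) = (Z + a)/(-18 + Z)
Y(j, l) = (2 + j)/(6 + l)
Y(3, X)*t(14, 12) = ((2 + 3)/(6 + 6))*((12 + 14)/(-18 + 12)) = (5/12)*(26/(-6)) = ((1/12)*5)*(-⅙*26) = (5/12)*(-13/3) = -65/36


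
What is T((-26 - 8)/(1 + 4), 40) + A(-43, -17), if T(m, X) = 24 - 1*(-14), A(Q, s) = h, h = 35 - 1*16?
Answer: 57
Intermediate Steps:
h = 19 (h = 35 - 16 = 19)
A(Q, s) = 19
T(m, X) = 38 (T(m, X) = 24 + 14 = 38)
T((-26 - 8)/(1 + 4), 40) + A(-43, -17) = 38 + 19 = 57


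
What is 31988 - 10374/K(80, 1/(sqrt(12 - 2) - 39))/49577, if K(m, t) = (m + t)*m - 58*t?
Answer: 8177742434919258473/255650320222539 - 1729*sqrt(10)/23240938202049 ≈ 31988.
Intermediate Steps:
K(m, t) = -58*t + m*(m + t) (K(m, t) = m*(m + t) - 58*t = -58*t + m*(m + t))
31988 - 10374/K(80, 1/(sqrt(12 - 2) - 39))/49577 = 31988 - 10374/(80**2 - 58/(sqrt(12 - 2) - 39) + 80/(sqrt(12 - 2) - 39))/49577 = 31988 - 10374/(6400 - 58/(sqrt(10) - 39) + 80/(sqrt(10) - 39))*(1/49577) = 31988 - 10374/(6400 - 58/(-39 + sqrt(10)) + 80/(-39 + sqrt(10)))*(1/49577) = 31988 - 10374/(6400 + 22/(-39 + sqrt(10)))*(1/49577) = 31988 - 10374/(49577*(6400 + 22/(-39 + sqrt(10))))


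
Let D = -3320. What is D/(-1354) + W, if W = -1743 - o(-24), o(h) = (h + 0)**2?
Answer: -1568303/677 ≈ -2316.5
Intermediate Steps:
o(h) = h**2
W = -2319 (W = -1743 - 1*(-24)**2 = -1743 - 1*576 = -1743 - 576 = -2319)
D/(-1354) + W = -3320/(-1354) - 2319 = -3320*(-1/1354) - 2319 = 1660/677 - 2319 = -1568303/677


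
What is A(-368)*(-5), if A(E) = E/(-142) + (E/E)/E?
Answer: -338205/26128 ≈ -12.944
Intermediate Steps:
A(E) = 1/E - E/142 (A(E) = E*(-1/142) + 1/E = -E/142 + 1/E = 1/E - E/142)
A(-368)*(-5) = (1/(-368) - 1/142*(-368))*(-5) = (-1/368 + 184/71)*(-5) = (67641/26128)*(-5) = -338205/26128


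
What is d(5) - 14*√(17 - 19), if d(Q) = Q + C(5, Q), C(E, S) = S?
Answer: 10 - 14*I*√2 ≈ 10.0 - 19.799*I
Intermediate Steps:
d(Q) = 2*Q (d(Q) = Q + Q = 2*Q)
d(5) - 14*√(17 - 19) = 2*5 - 14*√(17 - 19) = 10 - 14*I*√2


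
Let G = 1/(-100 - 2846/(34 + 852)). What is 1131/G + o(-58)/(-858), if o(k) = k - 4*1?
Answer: -22184740144/190047 ≈ -1.1673e+5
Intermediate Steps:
o(k) = -4 + k (o(k) = k - 4 = -4 + k)
G = -443/45723 (G = 1/(-100 - 2846/886) = 1/(-100 - 2846*1/886) = 1/(-100 - 1423/443) = 1/(-45723/443) = -443/45723 ≈ -0.0096888)
1131/G + o(-58)/(-858) = 1131/(-443/45723) + (-4 - 58)/(-858) = 1131*(-45723/443) - 62*(-1/858) = -51712713/443 + 31/429 = -22184740144/190047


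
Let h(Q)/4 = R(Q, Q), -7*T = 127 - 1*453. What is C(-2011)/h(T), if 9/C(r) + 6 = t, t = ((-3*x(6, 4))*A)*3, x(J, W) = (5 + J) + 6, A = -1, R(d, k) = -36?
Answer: -1/2352 ≈ -0.00042517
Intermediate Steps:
x(J, W) = 11 + J
T = 326/7 (T = -(127 - 1*453)/7 = -(127 - 453)/7 = -1/7*(-326) = 326/7 ≈ 46.571)
h(Q) = -144 (h(Q) = 4*(-36) = -144)
t = 153 (t = (-3*(11 + 6)*(-1))*3 = (-3*17*(-1))*3 = -51*(-1)*3 = 51*3 = 153)
C(r) = 3/49 (C(r) = 9/(-6 + 153) = 9/147 = 9*(1/147) = 3/49)
C(-2011)/h(T) = (3/49)/(-144) = (3/49)*(-1/144) = -1/2352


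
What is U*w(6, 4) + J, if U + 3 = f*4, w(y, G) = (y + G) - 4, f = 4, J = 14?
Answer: 92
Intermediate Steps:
w(y, G) = -4 + G + y (w(y, G) = (G + y) - 4 = -4 + G + y)
U = 13 (U = -3 + 4*4 = -3 + 16 = 13)
U*w(6, 4) + J = 13*(-4 + 4 + 6) + 14 = 13*6 + 14 = 78 + 14 = 92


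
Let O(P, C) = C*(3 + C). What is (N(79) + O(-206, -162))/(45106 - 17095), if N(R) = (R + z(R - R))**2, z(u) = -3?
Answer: 31534/28011 ≈ 1.1258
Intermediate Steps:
N(R) = (-3 + R)**2 (N(R) = (R - 3)**2 = (-3 + R)**2)
(N(79) + O(-206, -162))/(45106 - 17095) = ((-3 + 79)**2 - 162*(3 - 162))/(45106 - 17095) = (76**2 - 162*(-159))/28011 = (5776 + 25758)*(1/28011) = 31534*(1/28011) = 31534/28011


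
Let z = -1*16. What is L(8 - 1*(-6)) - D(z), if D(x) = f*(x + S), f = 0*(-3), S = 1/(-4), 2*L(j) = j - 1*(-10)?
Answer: 12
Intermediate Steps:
L(j) = 5 + j/2 (L(j) = (j - 1*(-10))/2 = (j + 10)/2 = (10 + j)/2 = 5 + j/2)
z = -16
S = -¼ ≈ -0.25000
f = 0
D(x) = 0 (D(x) = 0*(x - ¼) = 0*(-¼ + x) = 0)
L(8 - 1*(-6)) - D(z) = (5 + (8 - 1*(-6))/2) - 1*0 = (5 + (8 + 6)/2) + 0 = (5 + (½)*14) + 0 = (5 + 7) + 0 = 12 + 0 = 12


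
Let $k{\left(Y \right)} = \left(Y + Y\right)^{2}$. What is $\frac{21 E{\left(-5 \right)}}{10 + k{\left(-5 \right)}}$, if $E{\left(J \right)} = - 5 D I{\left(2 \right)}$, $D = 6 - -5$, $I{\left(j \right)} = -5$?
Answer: $\frac{105}{2} \approx 52.5$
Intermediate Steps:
$D = 11$ ($D = 6 + 5 = 11$)
$E{\left(J \right)} = 275$ ($E{\left(J \right)} = \left(-5\right) 11 \left(-5\right) = \left(-55\right) \left(-5\right) = 275$)
$k{\left(Y \right)} = 4 Y^{2}$ ($k{\left(Y \right)} = \left(2 Y\right)^{2} = 4 Y^{2}$)
$\frac{21 E{\left(-5 \right)}}{10 + k{\left(-5 \right)}} = \frac{21 \cdot 275}{10 + 4 \left(-5\right)^{2}} = \frac{5775}{10 + 4 \cdot 25} = \frac{5775}{10 + 100} = \frac{5775}{110} = 5775 \cdot \frac{1}{110} = \frac{105}{2}$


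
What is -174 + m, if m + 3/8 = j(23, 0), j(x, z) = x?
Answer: -1211/8 ≈ -151.38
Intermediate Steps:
m = 181/8 (m = -3/8 + 23 = 181/8 ≈ 22.625)
-174 + m = -174 + 181/8 = -1211/8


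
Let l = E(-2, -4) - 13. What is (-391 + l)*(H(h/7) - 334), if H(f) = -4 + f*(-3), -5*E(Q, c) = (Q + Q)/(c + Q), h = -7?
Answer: 406154/3 ≈ 1.3538e+5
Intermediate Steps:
E(Q, c) = -2*Q/(5*(Q + c)) (E(Q, c) = -(Q + Q)/(5*(c + Q)) = -2*Q/(5*(Q + c)))
l = -197/15 (l = -2*(-2)/(5*(-2) + 5*(-4)) - 13 = -2*(-2)/(-10 - 20) - 13 = -2*(-2)/(-30) - 13 = -2*(-2)*(-1/30) - 13 = -2/15 - 13 = -197/15 ≈ -13.133)
H(f) = -4 - 3*f
(-391 + l)*(H(h/7) - 334) = (-391 - 197/15)*((-4 - (-21)/7) - 334) = -6062*((-4 - (-21)/7) - 334)/15 = -6062*((-4 - 3*(-1)) - 334)/15 = -6062*((-4 + 3) - 334)/15 = -6062*(-1 - 334)/15 = -6062/15*(-335) = 406154/3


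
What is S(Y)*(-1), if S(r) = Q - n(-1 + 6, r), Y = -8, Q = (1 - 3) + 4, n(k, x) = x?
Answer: -10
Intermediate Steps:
Q = 2 (Q = -2 + 4 = 2)
S(r) = 2 - r
S(Y)*(-1) = (2 - 1*(-8))*(-1) = (2 + 8)*(-1) = 10*(-1) = -10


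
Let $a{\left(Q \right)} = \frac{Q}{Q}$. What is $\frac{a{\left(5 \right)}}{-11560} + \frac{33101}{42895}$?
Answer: $\frac{76520933}{99173240} \approx 0.77159$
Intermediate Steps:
$a{\left(Q \right)} = 1$
$\frac{a{\left(5 \right)}}{-11560} + \frac{33101}{42895} = 1 \frac{1}{-11560} + \frac{33101}{42895} = 1 \left(- \frac{1}{11560}\right) + 33101 \cdot \frac{1}{42895} = - \frac{1}{11560} + \frac{33101}{42895} = \frac{76520933}{99173240}$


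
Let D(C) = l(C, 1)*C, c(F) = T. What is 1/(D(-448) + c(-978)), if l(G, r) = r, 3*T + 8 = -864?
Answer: -3/2216 ≈ -0.0013538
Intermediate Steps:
T = -872/3 (T = -8/3 + (⅓)*(-864) = -8/3 - 288 = -872/3 ≈ -290.67)
c(F) = -872/3
D(C) = C (D(C) = 1*C = C)
1/(D(-448) + c(-978)) = 1/(-448 - 872/3) = 1/(-2216/3) = -3/2216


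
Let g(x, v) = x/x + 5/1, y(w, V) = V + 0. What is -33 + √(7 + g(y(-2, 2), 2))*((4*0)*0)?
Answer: -33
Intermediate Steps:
y(w, V) = V
g(x, v) = 6 (g(x, v) = 1 + 5*1 = 1 + 5 = 6)
-33 + √(7 + g(y(-2, 2), 2))*((4*0)*0) = -33 + √(7 + 6)*((4*0)*0) = -33 + √13*(0*0) = -33 + √13*0 = -33 + 0 = -33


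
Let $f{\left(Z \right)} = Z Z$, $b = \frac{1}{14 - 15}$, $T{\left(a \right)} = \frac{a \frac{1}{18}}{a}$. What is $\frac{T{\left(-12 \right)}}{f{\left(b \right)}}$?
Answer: $\frac{1}{18} \approx 0.055556$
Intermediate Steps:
$T{\left(a \right)} = \frac{1}{18}$ ($T{\left(a \right)} = \frac{a \frac{1}{18}}{a} = \frac{\frac{1}{18} a}{a} = \frac{1}{18}$)
$b = -1$ ($b = \frac{1}{-1} = -1$)
$f{\left(Z \right)} = Z^{2}$
$\frac{T{\left(-12 \right)}}{f{\left(b \right)}} = \frac{1}{18 \left(-1\right)^{2}} = \frac{1}{18 \cdot 1} = \frac{1}{18} \cdot 1 = \frac{1}{18}$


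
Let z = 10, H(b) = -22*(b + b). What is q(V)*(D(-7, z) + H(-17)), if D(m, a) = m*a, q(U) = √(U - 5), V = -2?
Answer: 678*I*√7 ≈ 1793.8*I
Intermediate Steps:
H(b) = -44*b
q(U) = √(-5 + U)
D(m, a) = a*m
q(V)*(D(-7, z) + H(-17)) = √(-5 - 2)*(10*(-7) - 44*(-17)) = √(-7)*(-70 + 748) = (I*√7)*678 = 678*I*√7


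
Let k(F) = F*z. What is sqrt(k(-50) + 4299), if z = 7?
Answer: sqrt(3949) ≈ 62.841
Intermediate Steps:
k(F) = 7*F (k(F) = F*7 = 7*F)
sqrt(k(-50) + 4299) = sqrt(7*(-50) + 4299) = sqrt(-350 + 4299) = sqrt(3949)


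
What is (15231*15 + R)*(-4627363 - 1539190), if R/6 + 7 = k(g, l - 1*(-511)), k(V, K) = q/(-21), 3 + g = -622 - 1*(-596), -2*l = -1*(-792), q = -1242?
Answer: -9875395469085/7 ≈ -1.4108e+12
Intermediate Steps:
l = -396 (l = -(-1)*(-792)/2 = -1/2*792 = -396)
g = -29 (g = -3 + (-622 - 1*(-596)) = -3 + (-622 + 596) = -3 - 26 = -29)
k(V, K) = 414/7 (k(V, K) = -1242/(-21) = -1242*(-1/21) = 414/7)
R = 2190/7 (R = -42 + 6*(414/7) = -42 + 2484/7 = 2190/7 ≈ 312.86)
(15231*15 + R)*(-4627363 - 1539190) = (15231*15 + 2190/7)*(-4627363 - 1539190) = (228465 + 2190/7)*(-6166553) = (1601445/7)*(-6166553) = -9875395469085/7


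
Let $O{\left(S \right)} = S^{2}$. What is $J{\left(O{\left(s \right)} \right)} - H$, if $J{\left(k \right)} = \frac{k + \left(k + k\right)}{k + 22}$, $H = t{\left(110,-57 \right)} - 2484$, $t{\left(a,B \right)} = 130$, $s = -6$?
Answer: $\frac{68320}{29} \approx 2355.9$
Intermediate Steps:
$H = -2354$ ($H = 130 - 2484 = -2354$)
$J{\left(k \right)} = \frac{3 k}{22 + k}$ ($J{\left(k \right)} = \frac{k + 2 k}{22 + k} = \frac{3 k}{22 + k}$)
$J{\left(O{\left(s \right)} \right)} - H = \frac{3 \left(-6\right)^{2}}{22 + \left(-6\right)^{2}} - -2354 = 3 \cdot 36 \frac{1}{22 + 36} + 2354 = 3 \cdot 36 \cdot \frac{1}{58} + 2354 = \frac{54}{29} + 2354 = \frac{68320}{29}$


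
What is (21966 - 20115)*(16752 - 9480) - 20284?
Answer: 13440188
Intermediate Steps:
(21966 - 20115)*(16752 - 9480) - 20284 = 1851*7272 - 20284 = 13460472 - 20284 = 13440188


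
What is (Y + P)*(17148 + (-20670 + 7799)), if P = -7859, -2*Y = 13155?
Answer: -123489821/2 ≈ -6.1745e+7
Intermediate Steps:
Y = -13155/2 (Y = -½*13155 = -13155/2 ≈ -6577.5)
(Y + P)*(17148 + (-20670 + 7799)) = (-13155/2 - 7859)*(17148 + (-20670 + 7799)) = -28873*(17148 - 12871)/2 = -28873/2*4277 = -123489821/2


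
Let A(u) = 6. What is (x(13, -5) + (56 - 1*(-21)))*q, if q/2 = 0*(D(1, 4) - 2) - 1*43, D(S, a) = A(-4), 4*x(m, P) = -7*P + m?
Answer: -7654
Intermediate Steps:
x(m, P) = -7*P/4 + m/4 (x(m, P) = (-7*P + m)/4 = (m - 7*P)/4 = -7*P/4 + m/4)
D(S, a) = 6
q = -86 (q = 2*(0*(6 - 2) - 1*43) = 2*(0*4 - 43) = 2*(0 - 43) = 2*(-43) = -86)
(x(13, -5) + (56 - 1*(-21)))*q = ((-7/4*(-5) + (¼)*13) + (56 - 1*(-21)))*(-86) = ((35/4 + 13/4) + (56 + 21))*(-86) = (12 + 77)*(-86) = 89*(-86) = -7654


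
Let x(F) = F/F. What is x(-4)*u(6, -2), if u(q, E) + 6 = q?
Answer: 0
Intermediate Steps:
u(q, E) = -6 + q
x(F) = 1
x(-4)*u(6, -2) = 1*(-6 + 6) = 1*0 = 0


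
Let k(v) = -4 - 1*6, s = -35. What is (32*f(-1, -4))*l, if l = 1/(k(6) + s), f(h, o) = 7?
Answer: -224/45 ≈ -4.9778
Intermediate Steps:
k(v) = -10 (k(v) = -4 - 6 = -10)
l = -1/45 (l = 1/(-10 - 35) = 1/(-45) = -1/45 ≈ -0.022222)
(32*f(-1, -4))*l = (32*7)*(-1/45) = 224*(-1/45) = -224/45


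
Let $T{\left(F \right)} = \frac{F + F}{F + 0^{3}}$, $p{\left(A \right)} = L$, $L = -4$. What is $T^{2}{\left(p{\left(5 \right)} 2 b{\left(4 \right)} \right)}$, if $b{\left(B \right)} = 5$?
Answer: $4$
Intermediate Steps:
$p{\left(A \right)} = -4$
$T{\left(F \right)} = 2$ ($T{\left(F \right)} = \frac{2 F}{F + 0} = \frac{2 F}{F} = 2$)
$T^{2}{\left(p{\left(5 \right)} 2 b{\left(4 \right)} \right)} = 2^{2} = 4$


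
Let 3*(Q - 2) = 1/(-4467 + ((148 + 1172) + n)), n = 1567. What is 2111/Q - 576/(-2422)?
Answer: 12120165492/11479069 ≈ 1055.8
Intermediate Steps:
Q = 9479/4740 (Q = 2 + 1/(3*(-4467 + ((148 + 1172) + 1567))) = 2 + 1/(3*(-4467 + (1320 + 1567))) = 2 + 1/(3*(-4467 + 2887)) = 2 + (1/3)/(-1580) = 2 + (1/3)*(-1/1580) = 2 - 1/4740 = 9479/4740 ≈ 1.9998)
2111/Q - 576/(-2422) = 2111/(9479/4740) - 576/(-2422) = 2111*(4740/9479) - 576*(-1/2422) = 10006140/9479 + 288/1211 = 12120165492/11479069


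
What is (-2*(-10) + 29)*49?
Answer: 2401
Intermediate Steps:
(-2*(-10) + 29)*49 = (20 + 29)*49 = 49*49 = 2401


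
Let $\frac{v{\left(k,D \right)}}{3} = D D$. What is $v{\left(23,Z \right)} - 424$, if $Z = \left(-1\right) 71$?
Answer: $14699$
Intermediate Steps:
$Z = -71$
$v{\left(k,D \right)} = 3 D^{2}$ ($v{\left(k,D \right)} = 3 D D = 3 D^{2}$)
$v{\left(23,Z \right)} - 424 = 3 \left(-71\right)^{2} - 424 = 3 \cdot 5041 - 424 = 15123 - 424 = 14699$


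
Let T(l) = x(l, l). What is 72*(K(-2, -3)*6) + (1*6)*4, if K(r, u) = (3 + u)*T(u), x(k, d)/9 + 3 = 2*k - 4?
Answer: 24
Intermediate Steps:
x(k, d) = -63 + 18*k (x(k, d) = -27 + 9*(2*k - 4) = -27 + 9*(-4 + 2*k) = -27 + (-36 + 18*k) = -63 + 18*k)
T(l) = -63 + 18*l
K(r, u) = (-63 + 18*u)*(3 + u) (K(r, u) = (3 + u)*(-63 + 18*u) = (-63 + 18*u)*(3 + u))
72*(K(-2, -3)*6) + (1*6)*4 = 72*((9*(-7 + 2*(-3))*(3 - 3))*6) + (1*6)*4 = 72*((9*(-7 - 6)*0)*6) + 6*4 = 72*((9*(-13)*0)*6) + 24 = 72*(0*6) + 24 = 72*0 + 24 = 0 + 24 = 24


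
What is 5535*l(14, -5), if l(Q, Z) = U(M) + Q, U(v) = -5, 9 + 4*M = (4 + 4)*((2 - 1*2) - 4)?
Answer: 49815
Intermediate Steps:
M = -41/4 (M = -9/4 + ((4 + 4)*((2 - 1*2) - 4))/4 = -9/4 + (8*((2 - 2) - 4))/4 = -9/4 + (8*(0 - 4))/4 = -9/4 + (8*(-4))/4 = -9/4 + (1/4)*(-32) = -9/4 - 8 = -41/4 ≈ -10.250)
l(Q, Z) = -5 + Q
5535*l(14, -5) = 5535*(-5 + 14) = 5535*9 = 49815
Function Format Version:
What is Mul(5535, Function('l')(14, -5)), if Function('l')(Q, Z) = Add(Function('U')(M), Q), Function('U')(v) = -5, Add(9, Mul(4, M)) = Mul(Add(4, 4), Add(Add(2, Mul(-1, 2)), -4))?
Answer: 49815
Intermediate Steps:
M = Rational(-41, 4) (M = Add(Rational(-9, 4), Mul(Rational(1, 4), Mul(Add(4, 4), Add(Add(2, Mul(-1, 2)), -4)))) = Add(Rational(-9, 4), Mul(Rational(1, 4), Mul(8, Add(Add(2, -2), -4)))) = Add(Rational(-9, 4), Mul(Rational(1, 4), Mul(8, Add(0, -4)))) = Add(Rational(-9, 4), Mul(Rational(1, 4), Mul(8, -4))) = Add(Rational(-9, 4), Mul(Rational(1, 4), -32)) = Add(Rational(-9, 4), -8) = Rational(-41, 4) ≈ -10.250)
Function('l')(Q, Z) = Add(-5, Q)
Mul(5535, Function('l')(14, -5)) = Mul(5535, Add(-5, 14)) = Mul(5535, 9) = 49815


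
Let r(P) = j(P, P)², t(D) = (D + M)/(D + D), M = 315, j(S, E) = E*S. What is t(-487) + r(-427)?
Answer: 16189761885453/487 ≈ 3.3244e+10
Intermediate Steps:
t(D) = (315 + D)/(2*D) (t(D) = (D + 315)/(D + D) = (315 + D)/((2*D)) = (315 + D)*(1/(2*D)) = (315 + D)/(2*D))
r(P) = P⁴ (r(P) = (P*P)² = (P²)² = P⁴)
t(-487) + r(-427) = (½)*(315 - 487)/(-487) + (-427)⁴ = (½)*(-1/487)*(-172) + 33243864241 = 86/487 + 33243864241 = 16189761885453/487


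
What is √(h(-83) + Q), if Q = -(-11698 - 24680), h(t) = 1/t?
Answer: √250607959/83 ≈ 190.73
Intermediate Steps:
Q = 36378 (Q = -1*(-36378) = 36378)
√(h(-83) + Q) = √(1/(-83) + 36378) = √(-1/83 + 36378) = √(3019373/83) = √250607959/83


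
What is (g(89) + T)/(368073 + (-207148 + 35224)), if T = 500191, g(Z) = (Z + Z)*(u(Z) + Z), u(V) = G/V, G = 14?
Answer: 516061/196149 ≈ 2.6310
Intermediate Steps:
u(V) = 14/V
g(Z) = 2*Z*(Z + 14/Z) (g(Z) = (Z + Z)*(14/Z + Z) = (2*Z)*(Z + 14/Z) = 2*Z*(Z + 14/Z))
(g(89) + T)/(368073 + (-207148 + 35224)) = ((28 + 2*89²) + 500191)/(368073 + (-207148 + 35224)) = ((28 + 2*7921) + 500191)/(368073 - 171924) = ((28 + 15842) + 500191)/196149 = (15870 + 500191)*(1/196149) = 516061*(1/196149) = 516061/196149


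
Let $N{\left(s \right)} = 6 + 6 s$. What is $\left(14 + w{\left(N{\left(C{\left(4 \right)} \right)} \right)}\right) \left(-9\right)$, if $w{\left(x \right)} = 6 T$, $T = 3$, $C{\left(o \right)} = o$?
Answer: $-288$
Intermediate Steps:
$w{\left(x \right)} = 18$ ($w{\left(x \right)} = 6 \cdot 3 = 18$)
$\left(14 + w{\left(N{\left(C{\left(4 \right)} \right)} \right)}\right) \left(-9\right) = \left(14 + 18\right) \left(-9\right) = 32 \left(-9\right) = -288$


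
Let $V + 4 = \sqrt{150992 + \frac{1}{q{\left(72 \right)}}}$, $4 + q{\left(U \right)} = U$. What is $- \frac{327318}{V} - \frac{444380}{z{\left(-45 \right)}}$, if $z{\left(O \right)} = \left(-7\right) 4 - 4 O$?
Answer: $- \frac{381308474301}{130040674} - \frac{218212 \sqrt{174546769}}{3422123} \approx -3774.7$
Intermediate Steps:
$q{\left(U \right)} = -4 + U$
$V = -4 + \frac{\sqrt{174546769}}{34}$ ($V = -4 + \sqrt{150992 + \frac{1}{-4 + 72}} = -4 + \sqrt{150992 + \frac{1}{68}} = -4 + \sqrt{\frac{10267457}{68}} = -4 + \frac{\sqrt{174546769}}{34} \approx 384.58$)
$z{\left(O \right)} = -28 - 4 O$
$- \frac{327318}{V} - \frac{444380}{z{\left(-45 \right)}} = - \frac{327318}{-4 + \frac{\sqrt{174546769}}{34}} - \frac{444380}{-28 - -180} = - \frac{327318}{-4 + \frac{\sqrt{174546769}}{34}} - \frac{444380}{-28 + 180} = - \frac{327318}{-4 + \frac{\sqrt{174546769}}{34}} - \frac{444380}{152} = - \frac{327318}{-4 + \frac{\sqrt{174546769}}{34}} - \frac{111095}{38} = - \frac{111095}{38} - \frac{327318}{-4 + \frac{\sqrt{174546769}}{34}}$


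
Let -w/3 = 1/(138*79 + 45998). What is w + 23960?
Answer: 1363323997/56900 ≈ 23960.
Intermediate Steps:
w = -3/56900 (w = -3/(138*79 + 45998) = -3/(10902 + 45998) = -3/56900 ≈ -5.2724e-5)
w + 23960 = -3/56900 + 23960 = 1363323997/56900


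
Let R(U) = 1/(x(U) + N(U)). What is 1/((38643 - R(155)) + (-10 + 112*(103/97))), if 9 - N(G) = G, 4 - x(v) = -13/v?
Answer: 2133709/82685352224 ≈ 2.5805e-5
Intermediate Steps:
x(v) = 4 + 13/v (x(v) = 4 - (-13)/v = 4 + 13/v)
N(G) = 9 - G
R(U) = 1/(13 - U + 13/U) (R(U) = 1/((4 + 13/U) + (9 - U)) = 1/(13 - U + 13/U))
1/((38643 - R(155)) + (-10 + 112*(103/97))) = 1/((38643 - 155/(13 + 155*(13 - 1*155))) + (-10 + 112*(103/97))) = 1/((38643 - 155/(13 + 155*(13 - 155))) + (-10 + 112*(103*(1/97)))) = 1/((38643 - 155/(13 + 155*(-142))) + (-10 + 112*(103/97))) = 1/((38643 - 155/(13 - 22010)) + (-10 + 11536/97)) = 1/((38643 - 155/(-21997)) + 10566/97) = 1/((38643 - 155*(-1)/21997) + 10566/97) = 1/((38643 - 1*(-155/21997)) + 10566/97) = 1/((38643 + 155/21997) + 10566/97) = 1/(850030226/21997 + 10566/97) = 1/(82685352224/2133709) = 2133709/82685352224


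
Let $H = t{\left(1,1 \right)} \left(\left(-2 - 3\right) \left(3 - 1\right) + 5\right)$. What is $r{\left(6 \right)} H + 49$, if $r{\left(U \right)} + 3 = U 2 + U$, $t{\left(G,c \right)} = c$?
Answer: $-26$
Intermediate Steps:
$H = -5$ ($H = 1 \left(\left(-2 - 3\right) \left(3 - 1\right) + 5\right) = 1 \left(\left(-5\right) 2 + 5\right) = 1 \left(-10 + 5\right) = 1 \left(-5\right) = -5$)
$r{\left(U \right)} = -3 + 3 U$ ($r{\left(U \right)} = -3 + \left(U 2 + U\right) = -3 + \left(2 U + U\right) = -3 + 3 U$)
$r{\left(6 \right)} H + 49 = \left(-3 + 3 \cdot 6\right) \left(-5\right) + 49 = \left(-3 + 18\right) \left(-5\right) + 49 = 15 \left(-5\right) + 49 = -75 + 49 = -26$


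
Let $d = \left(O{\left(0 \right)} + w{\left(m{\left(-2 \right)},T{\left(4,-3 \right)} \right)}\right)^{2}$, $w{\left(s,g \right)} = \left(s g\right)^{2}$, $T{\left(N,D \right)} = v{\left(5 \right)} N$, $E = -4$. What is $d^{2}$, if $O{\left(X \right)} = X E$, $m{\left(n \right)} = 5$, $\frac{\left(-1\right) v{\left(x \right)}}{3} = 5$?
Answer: $65610000000000000000$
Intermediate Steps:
$v{\left(x \right)} = -15$ ($v{\left(x \right)} = \left(-3\right) 5 = -15$)
$T{\left(N,D \right)} = - 15 N$
$w{\left(s,g \right)} = g^{2} s^{2}$ ($w{\left(s,g \right)} = \left(g s\right)^{2} = g^{2} s^{2}$)
$O{\left(X \right)} = - 4 X$ ($O{\left(X \right)} = X \left(-4\right) = - 4 X$)
$d = 8100000000$ ($d = \left(\left(-4\right) 0 + \left(\left(-15\right) 4\right)^{2} \cdot 5^{2}\right)^{2} = \left(0 + \left(-60\right)^{2} \cdot 25\right)^{2} = \left(0 + 3600 \cdot 25\right)^{2} = \left(0 + 90000\right)^{2} = 90000^{2} = 8100000000$)
$d^{2} = 8100000000^{2} = 65610000000000000000$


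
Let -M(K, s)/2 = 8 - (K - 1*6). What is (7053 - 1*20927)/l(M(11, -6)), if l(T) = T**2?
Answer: -6937/18 ≈ -385.39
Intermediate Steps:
M(K, s) = -28 + 2*K (M(K, s) = -2*(8 - (K - 1*6)) = -2*(8 - (K - 6)) = -2*(8 - (-6 + K)) = -2*(8 + (6 - K)) = -2*(14 - K) = -28 + 2*K)
(7053 - 1*20927)/l(M(11, -6)) = (7053 - 1*20927)/((-28 + 2*11)**2) = (7053 - 20927)/((-28 + 22)**2) = -13874/((-6)**2) = -13874/36 = -13874*1/36 = -6937/18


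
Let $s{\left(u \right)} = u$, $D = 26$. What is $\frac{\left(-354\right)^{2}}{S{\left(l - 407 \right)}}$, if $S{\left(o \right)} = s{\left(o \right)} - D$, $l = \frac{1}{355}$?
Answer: $- \frac{7414530}{25619} \approx -289.42$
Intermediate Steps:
$l = \frac{1}{355} \approx 0.0028169$
$S{\left(o \right)} = -26 + o$ ($S{\left(o \right)} = o - 26 = -26 + o$)
$\frac{\left(-354\right)^{2}}{S{\left(l - 407 \right)}} = \frac{\left(-354\right)^{2}}{-26 + \left(\frac{1}{355} - 407\right)} = \frac{125316}{-26 - \frac{144484}{355}} = \frac{125316}{- \frac{153714}{355}} = 125316 \left(- \frac{355}{153714}\right) = - \frac{7414530}{25619}$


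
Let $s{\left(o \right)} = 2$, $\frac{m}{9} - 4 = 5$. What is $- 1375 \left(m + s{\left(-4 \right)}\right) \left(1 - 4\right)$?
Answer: $342375$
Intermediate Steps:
$m = 81$ ($m = 36 + 9 \cdot 5 = 36 + 45 = 81$)
$- 1375 \left(m + s{\left(-4 \right)}\right) \left(1 - 4\right) = - 1375 \left(81 + 2\right) \left(1 - 4\right) = - 1375 \cdot 83 \left(-3\right) = \left(-1375\right) \left(-249\right) = 342375$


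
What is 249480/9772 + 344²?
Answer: 41308174/349 ≈ 1.1836e+5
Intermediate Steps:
249480/9772 + 344² = 249480*(1/9772) + 118336 = 8910/349 + 118336 = 41308174/349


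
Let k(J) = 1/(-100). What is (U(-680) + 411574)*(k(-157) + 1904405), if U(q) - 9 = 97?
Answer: 3920027231416/5 ≈ 7.8401e+11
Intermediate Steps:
k(J) = -1/100
U(q) = 106 (U(q) = 9 + 97 = 106)
(U(-680) + 411574)*(k(-157) + 1904405) = (106 + 411574)*(-1/100 + 1904405) = 411680*(190440499/100) = 3920027231416/5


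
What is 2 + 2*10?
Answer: 22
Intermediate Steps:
2 + 2*10 = 2 + 20 = 22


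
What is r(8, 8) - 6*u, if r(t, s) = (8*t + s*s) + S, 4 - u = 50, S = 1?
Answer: 405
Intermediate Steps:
u = -46 (u = 4 - 1*50 = 4 - 50 = -46)
r(t, s) = 1 + s² + 8*t (r(t, s) = (8*t + s*s) + 1 = (8*t + s²) + 1 = (s² + 8*t) + 1 = 1 + s² + 8*t)
r(8, 8) - 6*u = (1 + 8² + 8*8) - 6*(-46) = (1 + 64 + 64) + 276 = 129 + 276 = 405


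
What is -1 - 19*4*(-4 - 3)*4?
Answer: 2127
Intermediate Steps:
-1 - 19*4*(-4 - 3)*4 = -1 - 19*4*(-7)*4 = -1 - (-532)*4 = -1 - 19*(-112) = -1 + 2128 = 2127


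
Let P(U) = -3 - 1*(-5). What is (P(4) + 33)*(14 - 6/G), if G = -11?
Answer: 5600/11 ≈ 509.09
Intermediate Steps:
P(U) = 2 (P(U) = -3 + 5 = 2)
(P(4) + 33)*(14 - 6/G) = (2 + 33)*(14 - 6/(-11)) = 35*(14 - 6*(-1/11)) = 35*(14 + 6/11) = 35*(160/11) = 5600/11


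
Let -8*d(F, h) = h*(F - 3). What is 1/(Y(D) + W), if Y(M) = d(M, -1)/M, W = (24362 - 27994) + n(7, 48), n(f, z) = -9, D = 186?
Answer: -496/1805875 ≈ -0.00027466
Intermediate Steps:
W = -3641 (W = (24362 - 27994) - 9 = -3632 - 9 = -3641)
d(F, h) = -h*(-3 + F)/8 (d(F, h) = -h*(F - 3)/8 = -h*(-3 + F)/8)
Y(M) = (-3/8 + M/8)/M (Y(M) = ((1/8)*(-1)*(3 - M))/M = (-3/8 + M/8)/M)
1/(Y(D) + W) = 1/((1/8)*(-3 + 186)/186 - 3641) = 1/((1/8)*(1/186)*183 - 3641) = 1/(61/496 - 3641) = 1/(-1805875/496) = -496/1805875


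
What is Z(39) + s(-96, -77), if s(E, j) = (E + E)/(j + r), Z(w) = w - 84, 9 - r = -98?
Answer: -257/5 ≈ -51.400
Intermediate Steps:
r = 107 (r = 9 - 1*(-98) = 9 + 98 = 107)
Z(w) = -84 + w
s(E, j) = 2*E/(107 + j) (s(E, j) = (E + E)/(j + 107) = (2*E)/(107 + j) = 2*E/(107 + j))
Z(39) + s(-96, -77) = (-84 + 39) + 2*(-96)/(107 - 77) = -45 + 2*(-96)/30 = -45 + 2*(-96)*(1/30) = -45 - 32/5 = -257/5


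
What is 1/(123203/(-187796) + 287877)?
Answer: 187796/54062025889 ≈ 3.4737e-6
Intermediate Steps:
1/(123203/(-187796) + 287877) = 1/(123203*(-1/187796) + 287877) = 1/(-123203/187796 + 287877) = 1/(54062025889/187796) = 187796/54062025889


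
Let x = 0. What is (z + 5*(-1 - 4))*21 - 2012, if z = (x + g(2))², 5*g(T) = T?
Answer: -63341/25 ≈ -2533.6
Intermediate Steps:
g(T) = T/5
z = 4/25 (z = (0 + (⅕)*2)² = (0 + ⅖)² = (⅖)² = 4/25 ≈ 0.16000)
(z + 5*(-1 - 4))*21 - 2012 = (4/25 + 5*(-1 - 4))*21 - 2012 = (4/25 + 5*(-5))*21 - 2012 = (4/25 - 25)*21 - 2012 = -621/25*21 - 2012 = -13041/25 - 2012 = -63341/25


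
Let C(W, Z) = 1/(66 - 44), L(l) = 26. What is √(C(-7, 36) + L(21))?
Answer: √12606/22 ≈ 5.1035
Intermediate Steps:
C(W, Z) = 1/22
√(C(-7, 36) + L(21)) = √(1/22 + 26) = √(573/22) = √12606/22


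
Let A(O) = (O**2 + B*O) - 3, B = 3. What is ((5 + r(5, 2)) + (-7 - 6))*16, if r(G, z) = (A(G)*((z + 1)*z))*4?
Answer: 14080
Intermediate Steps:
A(O) = -3 + O**2 + 3*O (A(O) = (O**2 + 3*O) - 3 = -3 + O**2 + 3*O)
r(G, z) = 4*z*(1 + z)*(-3 + G**2 + 3*G) (r(G, z) = ((-3 + G**2 + 3*G)*((z + 1)*z))*4 = ((-3 + G**2 + 3*G)*((1 + z)*z))*4 = ((-3 + G**2 + 3*G)*(z*(1 + z)))*4 = (z*(1 + z)*(-3 + G**2 + 3*G))*4 = 4*z*(1 + z)*(-3 + G**2 + 3*G))
((5 + r(5, 2)) + (-7 - 6))*16 = ((5 + 4*2*(1 + 2)*(-3 + 5**2 + 3*5)) + (-7 - 6))*16 = ((5 + 4*2*3*(-3 + 25 + 15)) - 13)*16 = ((5 + 4*2*3*37) - 13)*16 = ((5 + 888) - 13)*16 = (893 - 13)*16 = 880*16 = 14080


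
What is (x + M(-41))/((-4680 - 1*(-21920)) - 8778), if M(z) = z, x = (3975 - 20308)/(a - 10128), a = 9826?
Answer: 3951/2555524 ≈ 0.0015461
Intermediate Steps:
x = 16333/302 (x = (3975 - 20308)/(9826 - 10128) = -16333/(-302) = -16333*(-1/302) = 16333/302 ≈ 54.083)
(x + M(-41))/((-4680 - 1*(-21920)) - 8778) = (16333/302 - 41)/((-4680 - 1*(-21920)) - 8778) = 3951/(302*((-4680 + 21920) - 8778)) = 3951/(302*(17240 - 8778)) = (3951/302)/8462 = (3951/302)*(1/8462) = 3951/2555524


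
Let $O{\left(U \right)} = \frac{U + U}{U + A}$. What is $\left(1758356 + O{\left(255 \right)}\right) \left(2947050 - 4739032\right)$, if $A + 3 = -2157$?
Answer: $- \frac{400169611374796}{127} \approx -3.1509 \cdot 10^{12}$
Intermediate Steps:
$A = -2160$ ($A = -3 - 2157 = -2160$)
$O{\left(U \right)} = \frac{2 U}{-2160 + U}$ ($O{\left(U \right)} = \frac{U + U}{U - 2160} = \frac{2 U}{-2160 + U}$)
$\left(1758356 + O{\left(255 \right)}\right) \left(2947050 - 4739032\right) = \left(1758356 + 2 \cdot 255 \frac{1}{-2160 + 255}\right) \left(2947050 - 4739032\right) = \left(1758356 + 2 \cdot 255 \frac{1}{-1905}\right) \left(-1791982\right) = \left(1758356 + 2 \cdot 255 \left(- \frac{1}{1905}\right)\right) \left(-1791982\right) = \left(1758356 - \frac{34}{127}\right) \left(-1791982\right) = \frac{223311178}{127} \left(-1791982\right) = - \frac{400169611374796}{127}$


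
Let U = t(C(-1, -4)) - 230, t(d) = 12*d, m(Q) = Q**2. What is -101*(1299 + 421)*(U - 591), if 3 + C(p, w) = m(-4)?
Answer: 115523800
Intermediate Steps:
C(p, w) = 13 (C(p, w) = -3 + (-4)**2 = -3 + 16 = 13)
U = -74 (U = 12*13 - 230 = 156 - 230 = -74)
-101*(1299 + 421)*(U - 591) = -101*(1299 + 421)*(-74 - 591) = -173720*(-665) = -101*(-1143800) = 115523800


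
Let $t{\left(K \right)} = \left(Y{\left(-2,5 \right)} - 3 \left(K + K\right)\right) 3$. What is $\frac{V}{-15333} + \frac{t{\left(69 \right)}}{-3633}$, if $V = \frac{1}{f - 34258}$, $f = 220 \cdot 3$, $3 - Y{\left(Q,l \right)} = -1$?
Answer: $\frac{211214836151}{623856500274} \approx 0.33856$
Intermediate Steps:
$Y{\left(Q,l \right)} = 4$ ($Y{\left(Q,l \right)} = 3 - -1 = 3 + 1 = 4$)
$f = 660$
$t{\left(K \right)} = 12 - 18 K$ ($t{\left(K \right)} = \left(4 - 3 \left(K + K\right)\right) 3 = \left(4 - 3 \cdot 2 K\right) 3 = \left(4 - 6 K\right) 3 = 12 - 18 K$)
$V = - \frac{1}{33598}$ ($V = \frac{1}{660 - 34258} = \frac{1}{-33598} = - \frac{1}{33598} \approx -2.9764 \cdot 10^{-5}$)
$\frac{V}{-15333} + \frac{t{\left(69 \right)}}{-3633} = - \frac{1}{33598 \left(-15333\right)} + \frac{12 - 1242}{-3633} = \left(- \frac{1}{33598}\right) \left(- \frac{1}{15333}\right) + \left(12 - 1242\right) \left(- \frac{1}{3633}\right) = \frac{1}{515158134} - - \frac{410}{1211} = \frac{1}{515158134} + \frac{410}{1211} = \frac{211214836151}{623856500274}$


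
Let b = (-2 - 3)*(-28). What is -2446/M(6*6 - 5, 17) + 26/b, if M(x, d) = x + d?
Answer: -42649/840 ≈ -50.773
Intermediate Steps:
b = 140 (b = -5*(-28) = 140)
M(x, d) = d + x
-2446/M(6*6 - 5, 17) + 26/b = -2446/(17 + (6*6 - 5)) + 26/140 = -2446/(17 + (36 - 5)) + 26*(1/140) = -2446/(17 + 31) + 13/70 = -2446/48 + 13/70 = -2446*1/48 + 13/70 = -1223/24 + 13/70 = -42649/840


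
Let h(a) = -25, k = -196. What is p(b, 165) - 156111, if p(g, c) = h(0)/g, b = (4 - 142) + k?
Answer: -52141049/334 ≈ -1.5611e+5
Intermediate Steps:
b = -334 (b = (4 - 142) - 196 = -138 - 196 = -334)
p(g, c) = -25/g
p(b, 165) - 156111 = -25/(-334) - 156111 = -25*(-1/334) - 156111 = 25/334 - 156111 = -52141049/334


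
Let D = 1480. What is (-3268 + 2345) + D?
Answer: 557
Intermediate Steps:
(-3268 + 2345) + D = (-3268 + 2345) + 1480 = -923 + 1480 = 557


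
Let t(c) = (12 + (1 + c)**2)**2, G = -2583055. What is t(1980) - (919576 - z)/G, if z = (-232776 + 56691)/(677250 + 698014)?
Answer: 54709190192506710892450229/3552382551520 ≈ 1.5401e+13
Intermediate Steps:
z = -176085/1375264 ≈ -0.12804
t(1980) - (919576 - z)/G = (12 + (1 + 1980)**2)**2 - (919576 - 1*(-176085/1375264))/(-2583055) = (12 + 1981**2)**2 - (919576 + 176085/1375264)*(-1)/2583055 = (12 + 3924361)**2 - 1264659944149*(-1)/(1375264*2583055) = 3924373**2 - 1*(-1264659944149/3552382551520) = 15400703443129 + 1264659944149/3552382551520 = 54709190192506710892450229/3552382551520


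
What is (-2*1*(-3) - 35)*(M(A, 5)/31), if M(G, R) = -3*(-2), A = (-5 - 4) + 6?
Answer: -174/31 ≈ -5.6129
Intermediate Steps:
A = -3 (A = -9 + 6 = -3)
M(G, R) = 6
(-2*1*(-3) - 35)*(M(A, 5)/31) = (-2*1*(-3) - 35)*(6/31) = (-2*(-3) - 35)*(6*(1/31)) = (6 - 35)*(6/31) = -29*6/31 = -174/31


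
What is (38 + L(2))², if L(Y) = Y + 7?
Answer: 2209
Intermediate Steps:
L(Y) = 7 + Y
(38 + L(2))² = (38 + (7 + 2))² = (38 + 9)² = 47² = 2209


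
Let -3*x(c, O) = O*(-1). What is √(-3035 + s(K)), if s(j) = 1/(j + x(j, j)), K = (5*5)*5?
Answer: I*√7587485/50 ≈ 55.091*I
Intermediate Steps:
x(c, O) = O/3 (x(c, O) = -O*(-1)/3 = -(-1)*O/3 = O/3)
K = 125 (K = 25*5 = 125)
s(j) = 3/(4*j) (s(j) = 1/(j + j/3) = 1/(4*j/3) = 3/(4*j))
√(-3035 + s(K)) = √(-3035 + (¾)/125) = √(-3035 + (¾)*(1/125)) = √(-3035 + 3/500) = √(-1517497/500) = I*√7587485/50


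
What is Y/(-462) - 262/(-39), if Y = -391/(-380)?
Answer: 15327157/2282280 ≈ 6.7157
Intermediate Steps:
Y = 391/380 (Y = -391*(-1/380) = 391/380 ≈ 1.0289)
Y/(-462) - 262/(-39) = (391/380)/(-462) - 262/(-39) = (391/380)*(-1/462) - 262*(-1/39) = -391/175560 + 262/39 = 15327157/2282280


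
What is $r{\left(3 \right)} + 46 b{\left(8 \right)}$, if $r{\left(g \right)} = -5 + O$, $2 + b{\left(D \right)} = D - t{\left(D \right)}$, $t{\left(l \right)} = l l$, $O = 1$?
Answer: $-2672$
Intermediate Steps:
$t{\left(l \right)} = l^{2}$
$b{\left(D \right)} = -2 + D - D^{2}$ ($b{\left(D \right)} = -2 - \left(D^{2} - D\right) = -2 + D - D^{2}$)
$r{\left(g \right)} = -4$ ($r{\left(g \right)} = -5 + 1 = -4$)
$r{\left(3 \right)} + 46 b{\left(8 \right)} = -4 + 46 \left(-2 + 8 - 8^{2}\right) = -4 + 46 \left(-2 + 8 - 64\right) = -4 + 46 \left(-58\right) = -4 - 2668 = -2672$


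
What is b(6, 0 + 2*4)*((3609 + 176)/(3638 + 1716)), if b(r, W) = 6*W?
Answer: 90840/2677 ≈ 33.934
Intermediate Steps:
b(6, 0 + 2*4)*((3609 + 176)/(3638 + 1716)) = (6*(0 + 2*4))*((3609 + 176)/(3638 + 1716)) = (6*(0 + 8))*(3785/5354) = (6*8)*(3785*(1/5354)) = 48*(3785/5354) = 90840/2677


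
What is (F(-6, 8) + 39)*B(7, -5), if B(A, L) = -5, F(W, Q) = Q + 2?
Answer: -245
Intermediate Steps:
F(W, Q) = 2 + Q
(F(-6, 8) + 39)*B(7, -5) = ((2 + 8) + 39)*(-5) = (10 + 39)*(-5) = 49*(-5) = -245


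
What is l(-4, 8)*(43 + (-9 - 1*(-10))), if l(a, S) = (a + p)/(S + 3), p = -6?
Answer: -40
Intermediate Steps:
l(a, S) = (-6 + a)/(3 + S) (l(a, S) = (a - 6)/(S + 3) = (-6 + a)/(3 + S))
l(-4, 8)*(43 + (-9 - 1*(-10))) = ((-6 - 4)/(3 + 8))*(43 + (-9 - 1*(-10))) = (-10/11)*(43 + (-9 + 10)) = ((1/11)*(-10))*(43 + 1) = -10/11*44 = -40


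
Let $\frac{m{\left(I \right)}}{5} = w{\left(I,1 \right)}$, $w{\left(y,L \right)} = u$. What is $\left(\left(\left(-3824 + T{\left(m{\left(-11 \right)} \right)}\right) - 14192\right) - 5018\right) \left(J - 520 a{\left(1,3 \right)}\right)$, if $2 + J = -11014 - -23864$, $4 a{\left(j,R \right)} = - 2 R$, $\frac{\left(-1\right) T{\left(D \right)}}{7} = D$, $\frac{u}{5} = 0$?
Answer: $-313907352$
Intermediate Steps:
$u = 0$ ($u = 5 \cdot 0 = 0$)
$w{\left(y,L \right)} = 0$
$m{\left(I \right)} = 0$ ($m{\left(I \right)} = 5 \cdot 0 = 0$)
$T{\left(D \right)} = - 7 D$
$a{\left(j,R \right)} = - \frac{R}{2}$ ($a{\left(j,R \right)} = \frac{\left(-2\right) R}{4} = - \frac{R}{2}$)
$J = 12848$ ($J = -2 - -12850 = -2 + \left(-11014 + 23864\right) = -2 + 12850 = 12848$)
$\left(\left(\left(-3824 + T{\left(m{\left(-11 \right)} \right)}\right) - 14192\right) - 5018\right) \left(J - 520 a{\left(1,3 \right)}\right) = \left(\left(\left(-3824 - 0\right) - 14192\right) - 5018\right) \left(12848 - 520 \left(\left(- \frac{1}{2}\right) 3\right)\right) = \left(\left(\left(-3824 + 0\right) - 14192\right) - 5018\right) \left(12848 - -780\right) = \left(\left(-3824 - 14192\right) - 5018\right) \left(12848 + 780\right) = \left(-18016 - 5018\right) 13628 = \left(-23034\right) 13628 = -313907352$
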